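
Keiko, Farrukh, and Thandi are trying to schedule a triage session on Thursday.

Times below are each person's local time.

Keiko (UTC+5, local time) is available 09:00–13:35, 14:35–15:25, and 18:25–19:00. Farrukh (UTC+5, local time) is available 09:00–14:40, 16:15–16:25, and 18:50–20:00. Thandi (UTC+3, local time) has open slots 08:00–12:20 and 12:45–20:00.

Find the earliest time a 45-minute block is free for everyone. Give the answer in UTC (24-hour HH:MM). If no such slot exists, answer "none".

05:00

Keiko → UTC: 04:00–08:35, 09:35–10:25, 13:25–14:00.
Farrukh → UTC: 04:00–09:40, 11:15–11:25, 13:50–15:00.
Thandi → UTC: 05:00–09:20, 09:45–17:00.
Keiko ∩ Farrukh: 04:00–08:35, 09:35–09:40, 13:50–14:00.
Keiko ∩ Farrukh ∩ Thandi: 05:00–08:35, 13:50–14:00.
Windows ≥ 45 min: 05:00–08:35.
Earliest such window starts at 05:00.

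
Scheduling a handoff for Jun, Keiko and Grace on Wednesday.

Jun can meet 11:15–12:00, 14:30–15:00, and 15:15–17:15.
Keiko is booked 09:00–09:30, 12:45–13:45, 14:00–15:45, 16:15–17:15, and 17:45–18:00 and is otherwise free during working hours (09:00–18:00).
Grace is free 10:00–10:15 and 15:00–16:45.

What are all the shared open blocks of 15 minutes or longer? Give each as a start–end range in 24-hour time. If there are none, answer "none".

Keiko free within 09:00–18:00: 09:30–12:45, 13:45–14:00, 15:45–16:15, 17:15–17:45.
Jun ∩ Keiko: 11:15–12:00, 15:45–16:15.
Jun ∩ Keiko ∩ Grace: 15:45–16:15.
Windows ≥ 15 min: 15:45–16:15.

15:45–16:15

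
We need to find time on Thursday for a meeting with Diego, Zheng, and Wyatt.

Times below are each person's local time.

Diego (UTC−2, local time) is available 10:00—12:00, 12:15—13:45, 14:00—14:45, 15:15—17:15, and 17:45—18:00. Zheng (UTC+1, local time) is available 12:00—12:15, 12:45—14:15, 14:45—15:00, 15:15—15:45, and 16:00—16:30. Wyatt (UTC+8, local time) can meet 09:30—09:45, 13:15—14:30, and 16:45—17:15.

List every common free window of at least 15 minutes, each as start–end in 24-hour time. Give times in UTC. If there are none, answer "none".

Diego → UTC: 12:00–14:00, 14:15–15:45, 16:00–16:45, 17:15–19:15, 19:45–20:00.
Zheng → UTC: 11:00–11:15, 11:45–13:15, 13:45–14:00, 14:15–14:45, 15:00–15:30.
Wyatt → UTC: 01:30–01:45, 05:15–06:30, 08:45–09:15.
Diego ∩ Zheng: 12:00–13:15, 13:45–14:00, 14:15–14:45, 15:00–15:30.
Diego ∩ Zheng ∩ Wyatt: (none).
Windows ≥ 15 min: (none).

none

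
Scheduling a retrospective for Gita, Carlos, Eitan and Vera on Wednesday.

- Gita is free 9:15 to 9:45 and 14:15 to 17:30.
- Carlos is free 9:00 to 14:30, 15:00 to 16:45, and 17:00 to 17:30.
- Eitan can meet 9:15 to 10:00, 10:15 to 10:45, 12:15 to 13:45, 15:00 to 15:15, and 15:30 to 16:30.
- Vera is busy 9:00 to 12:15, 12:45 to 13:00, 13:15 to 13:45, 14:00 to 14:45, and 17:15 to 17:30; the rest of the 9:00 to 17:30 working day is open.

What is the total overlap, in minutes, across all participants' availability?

Vera free within 09:00–17:30: 12:15–12:45, 13:00–13:15, 13:45–14:00, 14:45–17:15.
Gita ∩ Carlos: 09:15–09:45, 14:15–14:30, 15:00–16:45, 17:00–17:30.
Gita ∩ Carlos ∩ Eitan: 09:15–09:45, 15:00–15:15, 15:30–16:30.
Gita ∩ Carlos ∩ Eitan ∩ Vera: 15:00–15:15, 15:30–16:30.
Total common minutes: 15 + 60 = 75.

75 minutes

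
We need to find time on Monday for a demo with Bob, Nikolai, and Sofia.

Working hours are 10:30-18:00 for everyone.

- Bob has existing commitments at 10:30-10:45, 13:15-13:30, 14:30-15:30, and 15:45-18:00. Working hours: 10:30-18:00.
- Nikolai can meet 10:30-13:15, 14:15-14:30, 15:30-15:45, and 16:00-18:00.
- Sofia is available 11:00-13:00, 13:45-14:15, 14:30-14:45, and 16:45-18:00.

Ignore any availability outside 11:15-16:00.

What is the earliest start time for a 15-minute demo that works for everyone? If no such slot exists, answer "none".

Bob free within 10:30–18:00: 10:45–13:15, 13:30–14:30, 15:30–15:45.
Bob ∩ Nikolai: 10:45–13:15, 14:15–14:30, 15:30–15:45.
Bob ∩ Nikolai ∩ Sofia: 11:00–13:00.
Restricted to 11:15–16:00: 11:15–13:00.
Windows ≥ 15 min: 11:15–13:00.
Earliest such window starts at 11:15.

11:15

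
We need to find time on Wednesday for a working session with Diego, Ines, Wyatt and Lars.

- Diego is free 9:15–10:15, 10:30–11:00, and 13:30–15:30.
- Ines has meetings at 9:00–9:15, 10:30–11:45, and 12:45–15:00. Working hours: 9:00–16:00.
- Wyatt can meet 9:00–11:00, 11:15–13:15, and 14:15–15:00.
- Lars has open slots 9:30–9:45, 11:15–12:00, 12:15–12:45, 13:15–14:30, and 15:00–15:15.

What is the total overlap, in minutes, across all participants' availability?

Ines free within 09:00–16:00: 09:15–10:30, 11:45–12:45, 15:00–16:00.
Diego ∩ Ines: 09:15–10:15, 15:00–15:30.
Diego ∩ Ines ∩ Wyatt: 09:15–10:15.
Diego ∩ Ines ∩ Wyatt ∩ Lars: 09:30–09:45.
Total common minutes: 15.

15 minutes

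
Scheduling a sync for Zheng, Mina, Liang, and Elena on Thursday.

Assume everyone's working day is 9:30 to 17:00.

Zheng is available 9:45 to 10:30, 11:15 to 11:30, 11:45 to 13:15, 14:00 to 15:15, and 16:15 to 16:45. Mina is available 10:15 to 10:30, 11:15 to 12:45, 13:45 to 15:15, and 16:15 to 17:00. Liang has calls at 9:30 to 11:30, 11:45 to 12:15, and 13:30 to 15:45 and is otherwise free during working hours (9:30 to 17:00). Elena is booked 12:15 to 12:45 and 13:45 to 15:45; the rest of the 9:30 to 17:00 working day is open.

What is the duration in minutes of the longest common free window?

30 minutes

Liang free within 09:30–17:00: 11:30–11:45, 12:15–13:30, 15:45–17:00.
Elena free within 09:30–17:00: 09:30–12:15, 12:45–13:45, 15:45–17:00.
Zheng ∩ Mina: 10:15–10:30, 11:15–11:30, 11:45–12:45, 14:00–15:15, 16:15–16:45.
Zheng ∩ Mina ∩ Liang: 12:15–12:45, 16:15–16:45.
Zheng ∩ Mina ∩ Liang ∩ Elena: 16:15–16:45.
Single common window of 30 minutes.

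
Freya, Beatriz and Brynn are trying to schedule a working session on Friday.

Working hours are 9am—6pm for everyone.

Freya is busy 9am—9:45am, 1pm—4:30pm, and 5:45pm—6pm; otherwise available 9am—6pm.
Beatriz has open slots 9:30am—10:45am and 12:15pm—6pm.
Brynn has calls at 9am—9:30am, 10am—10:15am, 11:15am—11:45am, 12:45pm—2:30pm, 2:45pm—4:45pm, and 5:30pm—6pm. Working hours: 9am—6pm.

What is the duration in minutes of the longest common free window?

45 minutes

Freya free within 09:00–18:00: 09:45–13:00, 16:30–17:45.
Brynn free within 09:00–18:00: 09:30–10:00, 10:15–11:15, 11:45–12:45, 14:30–14:45, 16:45–17:30.
Freya ∩ Beatriz: 09:45–10:45, 12:15–13:00, 16:30–17:45.
Freya ∩ Beatriz ∩ Brynn: 09:45–10:00, 10:15–10:45, 12:15–12:45, 16:45–17:30.
Common window lengths: 15, 30, 30, 45 min; longest is 45.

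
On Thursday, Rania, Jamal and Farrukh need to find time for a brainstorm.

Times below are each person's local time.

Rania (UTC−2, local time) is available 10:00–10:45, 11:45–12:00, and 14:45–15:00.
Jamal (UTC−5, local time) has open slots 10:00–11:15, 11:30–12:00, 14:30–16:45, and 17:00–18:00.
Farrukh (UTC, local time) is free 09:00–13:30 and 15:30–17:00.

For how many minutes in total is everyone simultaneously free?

Rania → UTC: 12:00–12:45, 13:45–14:00, 16:45–17:00.
Jamal → UTC: 15:00–16:15, 16:30–17:00, 19:30–21:45, 22:00–23:00.
Farrukh → UTC: 09:00–13:30, 15:30–17:00.
Rania ∩ Jamal: 16:45–17:00.
Rania ∩ Jamal ∩ Farrukh: 16:45–17:00.
Total common minutes: 15.

15 minutes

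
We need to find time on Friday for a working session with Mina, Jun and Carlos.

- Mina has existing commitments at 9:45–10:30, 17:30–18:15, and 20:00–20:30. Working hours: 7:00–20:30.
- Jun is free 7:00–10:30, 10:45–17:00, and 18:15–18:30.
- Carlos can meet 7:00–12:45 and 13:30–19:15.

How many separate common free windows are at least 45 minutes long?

Mina free within 07:00–20:30: 07:00–09:45, 10:30–17:30, 18:15–20:00.
Mina ∩ Jun: 07:00–09:45, 10:45–17:00, 18:15–18:30.
Mina ∩ Jun ∩ Carlos: 07:00–09:45, 10:45–12:45, 13:30–17:00, 18:15–18:30.
Windows ≥ 45 min: 07:00–09:45, 10:45–12:45, 13:30–17:00.
That's 3 windows.

3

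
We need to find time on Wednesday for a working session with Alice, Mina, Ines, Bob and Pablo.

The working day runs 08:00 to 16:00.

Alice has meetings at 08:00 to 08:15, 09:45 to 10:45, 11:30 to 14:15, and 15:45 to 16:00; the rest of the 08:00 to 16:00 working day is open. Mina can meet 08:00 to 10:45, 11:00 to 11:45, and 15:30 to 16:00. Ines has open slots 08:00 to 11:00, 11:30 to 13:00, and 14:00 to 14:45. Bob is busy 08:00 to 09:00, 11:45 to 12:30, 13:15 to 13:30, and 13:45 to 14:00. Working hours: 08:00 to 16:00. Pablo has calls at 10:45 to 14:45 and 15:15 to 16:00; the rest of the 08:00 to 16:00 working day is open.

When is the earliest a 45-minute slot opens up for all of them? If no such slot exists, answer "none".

09:00

Alice free within 08:00–16:00: 08:15–09:45, 10:45–11:30, 14:15–15:45.
Bob free within 08:00–16:00: 09:00–11:45, 12:30–13:15, 13:30–13:45, 14:00–16:00.
Pablo free within 08:00–16:00: 08:00–10:45, 14:45–15:15.
Alice ∩ Mina: 08:15–09:45, 11:00–11:30, 15:30–15:45.
Alice ∩ Mina ∩ Ines: 08:15–09:45.
Alice ∩ Mina ∩ Ines ∩ Bob: 09:00–09:45.
Alice ∩ Mina ∩ Ines ∩ Bob ∩ Pablo: 09:00–09:45.
Windows ≥ 45 min: 09:00–09:45.
Earliest such window starts at 09:00.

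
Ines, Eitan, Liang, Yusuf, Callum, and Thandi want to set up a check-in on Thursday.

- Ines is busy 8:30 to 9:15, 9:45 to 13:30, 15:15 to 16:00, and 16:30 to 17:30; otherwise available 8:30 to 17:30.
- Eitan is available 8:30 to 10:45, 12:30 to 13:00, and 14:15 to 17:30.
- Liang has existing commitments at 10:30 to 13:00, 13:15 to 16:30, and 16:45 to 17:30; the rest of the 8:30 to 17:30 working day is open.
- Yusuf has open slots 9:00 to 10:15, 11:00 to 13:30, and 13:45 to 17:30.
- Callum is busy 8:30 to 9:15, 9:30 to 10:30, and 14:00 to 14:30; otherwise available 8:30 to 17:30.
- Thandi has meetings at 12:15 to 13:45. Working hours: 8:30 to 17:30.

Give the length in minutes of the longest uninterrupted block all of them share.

15 minutes

Ines free within 08:30–17:30: 09:15–09:45, 13:30–15:15, 16:00–16:30.
Liang free within 08:30–17:30: 08:30–10:30, 13:00–13:15, 16:30–16:45.
Callum free within 08:30–17:30: 09:15–09:30, 10:30–14:00, 14:30–17:30.
Thandi free within 08:30–17:30: 08:30–12:15, 13:45–17:30.
Ines ∩ Eitan: 09:15–09:45, 14:15–15:15, 16:00–16:30.
Ines ∩ Eitan ∩ Liang: 09:15–09:45.
Ines ∩ Eitan ∩ Liang ∩ Yusuf: 09:15–09:45.
Ines ∩ Eitan ∩ Liang ∩ Yusuf ∩ Callum: 09:15–09:30.
Ines ∩ Eitan ∩ Liang ∩ Yusuf ∩ Callum ∩ Thandi: 09:15–09:30.
Single common window of 15 minutes.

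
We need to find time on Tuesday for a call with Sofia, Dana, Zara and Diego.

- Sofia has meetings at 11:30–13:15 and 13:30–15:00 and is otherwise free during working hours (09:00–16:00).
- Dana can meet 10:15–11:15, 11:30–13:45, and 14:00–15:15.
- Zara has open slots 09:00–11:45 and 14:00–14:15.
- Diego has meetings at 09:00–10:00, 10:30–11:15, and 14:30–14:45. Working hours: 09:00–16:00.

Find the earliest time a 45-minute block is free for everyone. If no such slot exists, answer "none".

Sofia free within 09:00–16:00: 09:00–11:30, 13:15–13:30, 15:00–16:00.
Diego free within 09:00–16:00: 10:00–10:30, 11:15–14:30, 14:45–16:00.
Sofia ∩ Dana: 10:15–11:15, 13:15–13:30, 15:00–15:15.
Sofia ∩ Dana ∩ Zara: 10:15–11:15.
Sofia ∩ Dana ∩ Zara ∩ Diego: 10:15–10:30.
Windows ≥ 45 min: (none).

none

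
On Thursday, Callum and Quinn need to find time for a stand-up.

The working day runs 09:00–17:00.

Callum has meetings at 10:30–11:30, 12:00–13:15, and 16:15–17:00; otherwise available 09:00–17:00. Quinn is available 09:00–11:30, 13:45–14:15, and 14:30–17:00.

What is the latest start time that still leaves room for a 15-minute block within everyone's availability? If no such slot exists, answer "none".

Callum free within 09:00–17:00: 09:00–10:30, 11:30–12:00, 13:15–16:15.
Callum ∩ Quinn: 09:00–10:30, 13:45–14:15, 14:30–16:15.
Windows ≥ 15 min: 09:00–10:30, 13:45–14:15, 14:30–16:15.
Latest start in the last window 14:30–16:15 is 16:15 − 15 min = 16:00.

16:00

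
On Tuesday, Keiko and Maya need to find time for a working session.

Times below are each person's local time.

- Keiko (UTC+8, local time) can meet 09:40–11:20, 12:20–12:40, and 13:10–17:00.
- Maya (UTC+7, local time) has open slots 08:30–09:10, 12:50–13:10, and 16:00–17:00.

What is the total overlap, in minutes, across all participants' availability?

50 minutes

Keiko → UTC: 01:40–03:20, 04:20–04:40, 05:10–09:00.
Maya → UTC: 01:30–02:10, 05:50–06:10, 09:00–10:00.
Keiko ∩ Maya: 01:40–02:10, 05:50–06:10.
Total common minutes: 30 + 20 = 50.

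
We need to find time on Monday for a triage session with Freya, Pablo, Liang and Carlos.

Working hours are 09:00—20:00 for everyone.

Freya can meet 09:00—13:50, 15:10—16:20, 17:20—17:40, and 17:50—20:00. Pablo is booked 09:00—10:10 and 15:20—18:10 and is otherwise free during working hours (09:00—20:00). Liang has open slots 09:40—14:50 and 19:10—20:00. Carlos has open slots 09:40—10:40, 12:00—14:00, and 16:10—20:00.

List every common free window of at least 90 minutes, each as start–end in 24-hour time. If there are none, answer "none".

12:00–13:50

Pablo free within 09:00–20:00: 10:10–15:20, 18:10–20:00.
Freya ∩ Pablo: 10:10–13:50, 15:10–15:20, 18:10–20:00.
Freya ∩ Pablo ∩ Liang: 10:10–13:50, 19:10–20:00.
Freya ∩ Pablo ∩ Liang ∩ Carlos: 10:10–10:40, 12:00–13:50, 19:10–20:00.
Windows ≥ 90 min: 12:00–13:50.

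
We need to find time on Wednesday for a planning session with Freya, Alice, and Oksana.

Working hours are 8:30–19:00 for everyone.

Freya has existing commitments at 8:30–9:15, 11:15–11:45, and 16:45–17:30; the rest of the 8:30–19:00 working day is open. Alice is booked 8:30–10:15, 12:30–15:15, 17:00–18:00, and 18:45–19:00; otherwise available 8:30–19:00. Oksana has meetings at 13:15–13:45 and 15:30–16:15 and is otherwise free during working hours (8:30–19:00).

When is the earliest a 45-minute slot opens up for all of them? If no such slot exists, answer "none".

Freya free within 08:30–19:00: 09:15–11:15, 11:45–16:45, 17:30–19:00.
Alice free within 08:30–19:00: 10:15–12:30, 15:15–17:00, 18:00–18:45.
Oksana free within 08:30–19:00: 08:30–13:15, 13:45–15:30, 16:15–19:00.
Freya ∩ Alice: 10:15–11:15, 11:45–12:30, 15:15–16:45, 18:00–18:45.
Freya ∩ Alice ∩ Oksana: 10:15–11:15, 11:45–12:30, 15:15–15:30, 16:15–16:45, 18:00–18:45.
Windows ≥ 45 min: 10:15–11:15, 11:45–12:30, 18:00–18:45.
Earliest such window starts at 10:15.

10:15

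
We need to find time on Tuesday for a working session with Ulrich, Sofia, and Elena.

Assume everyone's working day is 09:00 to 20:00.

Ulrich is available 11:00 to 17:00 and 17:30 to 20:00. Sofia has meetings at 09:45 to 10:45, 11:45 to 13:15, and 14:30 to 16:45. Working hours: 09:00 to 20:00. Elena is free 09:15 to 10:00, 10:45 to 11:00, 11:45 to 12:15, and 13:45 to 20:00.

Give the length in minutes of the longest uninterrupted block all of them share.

Sofia free within 09:00–20:00: 09:00–09:45, 10:45–11:45, 13:15–14:30, 16:45–20:00.
Ulrich ∩ Sofia: 11:00–11:45, 13:15–14:30, 16:45–17:00, 17:30–20:00.
Ulrich ∩ Sofia ∩ Elena: 13:45–14:30, 16:45–17:00, 17:30–20:00.
Common window lengths: 45, 15, 150 min; longest is 150.

150 minutes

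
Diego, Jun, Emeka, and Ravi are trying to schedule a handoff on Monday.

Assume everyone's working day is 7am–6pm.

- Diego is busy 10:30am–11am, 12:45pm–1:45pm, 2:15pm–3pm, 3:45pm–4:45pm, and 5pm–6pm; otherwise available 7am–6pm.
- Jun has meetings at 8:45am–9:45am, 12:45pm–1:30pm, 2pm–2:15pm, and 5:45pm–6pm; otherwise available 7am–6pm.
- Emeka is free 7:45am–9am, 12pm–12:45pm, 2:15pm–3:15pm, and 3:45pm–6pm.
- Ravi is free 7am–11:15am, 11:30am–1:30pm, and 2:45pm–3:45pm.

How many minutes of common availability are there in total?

120 minutes

Diego free within 07:00–18:00: 07:00–10:30, 11:00–12:45, 13:45–14:15, 15:00–15:45, 16:45–17:00.
Jun free within 07:00–18:00: 07:00–08:45, 09:45–12:45, 13:30–14:00, 14:15–17:45.
Diego ∩ Jun: 07:00–08:45, 09:45–10:30, 11:00–12:45, 13:45–14:00, 15:00–15:45, 16:45–17:00.
Diego ∩ Jun ∩ Emeka: 07:45–08:45, 12:00–12:45, 15:00–15:15, 16:45–17:00.
Diego ∩ Jun ∩ Emeka ∩ Ravi: 07:45–08:45, 12:00–12:45, 15:00–15:15.
Total common minutes: 60 + 45 + 15 = 120.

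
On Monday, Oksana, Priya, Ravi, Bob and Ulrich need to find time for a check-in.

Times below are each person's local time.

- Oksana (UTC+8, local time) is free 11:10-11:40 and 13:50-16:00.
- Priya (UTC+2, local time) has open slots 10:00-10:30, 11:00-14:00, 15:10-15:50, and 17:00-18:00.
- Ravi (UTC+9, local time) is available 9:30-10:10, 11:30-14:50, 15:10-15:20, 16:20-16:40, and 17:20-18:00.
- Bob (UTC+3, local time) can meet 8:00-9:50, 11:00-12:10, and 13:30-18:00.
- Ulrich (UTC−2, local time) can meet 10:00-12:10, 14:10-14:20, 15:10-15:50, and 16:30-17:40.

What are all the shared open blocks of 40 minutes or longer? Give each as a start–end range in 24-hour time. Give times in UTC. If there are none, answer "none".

Oksana → UTC: 03:10–03:40, 05:50–08:00.
Priya → UTC: 08:00–08:30, 09:00–12:00, 13:10–13:50, 15:00–16:00.
Ravi → UTC: 00:30–01:10, 02:30–05:50, 06:10–06:20, 07:20–07:40, 08:20–09:00.
Bob → UTC: 05:00–06:50, 08:00–09:10, 10:30–15:00.
Ulrich → UTC: 12:00–14:10, 16:10–16:20, 17:10–17:50, 18:30–19:40.
Oksana ∩ Priya: (none).
Oksana ∩ Priya ∩ Ravi: (none).
Oksana ∩ Priya ∩ Ravi ∩ Bob: (none).
Oksana ∩ Priya ∩ Ravi ∩ Bob ∩ Ulrich: (none).
Windows ≥ 40 min: (none).

none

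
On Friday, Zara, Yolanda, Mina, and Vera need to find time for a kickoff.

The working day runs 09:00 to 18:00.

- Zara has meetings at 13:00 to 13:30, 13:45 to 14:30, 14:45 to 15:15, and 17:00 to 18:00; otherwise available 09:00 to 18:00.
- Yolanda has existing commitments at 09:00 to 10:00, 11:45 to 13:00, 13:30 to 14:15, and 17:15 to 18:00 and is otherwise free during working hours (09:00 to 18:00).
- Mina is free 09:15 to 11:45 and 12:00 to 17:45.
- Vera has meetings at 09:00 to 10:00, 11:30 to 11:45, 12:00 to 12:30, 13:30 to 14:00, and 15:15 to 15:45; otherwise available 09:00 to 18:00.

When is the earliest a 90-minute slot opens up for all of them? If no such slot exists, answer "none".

Zara free within 09:00–18:00: 09:00–13:00, 13:30–13:45, 14:30–14:45, 15:15–17:00.
Yolanda free within 09:00–18:00: 10:00–11:45, 13:00–13:30, 14:15–17:15.
Vera free within 09:00–18:00: 10:00–11:30, 11:45–12:00, 12:30–13:30, 14:00–15:15, 15:45–18:00.
Zara ∩ Yolanda: 10:00–11:45, 14:30–14:45, 15:15–17:00.
Zara ∩ Yolanda ∩ Mina: 10:00–11:45, 14:30–14:45, 15:15–17:00.
Zara ∩ Yolanda ∩ Mina ∩ Vera: 10:00–11:30, 14:30–14:45, 15:45–17:00.
Windows ≥ 90 min: 10:00–11:30.
Earliest such window starts at 10:00.

10:00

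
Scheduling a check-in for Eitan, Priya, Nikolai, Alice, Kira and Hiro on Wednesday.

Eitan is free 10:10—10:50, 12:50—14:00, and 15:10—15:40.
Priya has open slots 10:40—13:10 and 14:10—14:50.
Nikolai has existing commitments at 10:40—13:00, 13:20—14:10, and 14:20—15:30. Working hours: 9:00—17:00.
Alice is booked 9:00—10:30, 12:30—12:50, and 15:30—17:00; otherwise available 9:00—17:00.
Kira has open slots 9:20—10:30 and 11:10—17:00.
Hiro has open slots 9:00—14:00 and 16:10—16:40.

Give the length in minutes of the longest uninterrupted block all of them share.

Nikolai free within 09:00–17:00: 09:00–10:40, 13:00–13:20, 14:10–14:20, 15:30–17:00.
Alice free within 09:00–17:00: 10:30–12:30, 12:50–15:30.
Eitan ∩ Priya: 10:40–10:50, 12:50–13:10.
Eitan ∩ Priya ∩ Nikolai: 13:00–13:10.
Eitan ∩ Priya ∩ Nikolai ∩ Alice: 13:00–13:10.
Eitan ∩ Priya ∩ Nikolai ∩ Alice ∩ Kira: 13:00–13:10.
Eitan ∩ Priya ∩ Nikolai ∩ Alice ∩ Kira ∩ Hiro: 13:00–13:10.
Single common window of 10 minutes.

10 minutes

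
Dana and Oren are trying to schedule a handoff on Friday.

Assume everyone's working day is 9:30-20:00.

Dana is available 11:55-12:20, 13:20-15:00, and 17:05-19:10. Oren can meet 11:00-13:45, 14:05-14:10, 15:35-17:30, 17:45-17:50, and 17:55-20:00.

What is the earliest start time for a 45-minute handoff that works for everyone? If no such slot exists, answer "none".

Dana ∩ Oren: 11:55–12:20, 13:20–13:45, 14:05–14:10, 17:05–17:30, 17:45–17:50, 17:55–19:10.
Windows ≥ 45 min: 17:55–19:10.
Earliest such window starts at 17:55.

17:55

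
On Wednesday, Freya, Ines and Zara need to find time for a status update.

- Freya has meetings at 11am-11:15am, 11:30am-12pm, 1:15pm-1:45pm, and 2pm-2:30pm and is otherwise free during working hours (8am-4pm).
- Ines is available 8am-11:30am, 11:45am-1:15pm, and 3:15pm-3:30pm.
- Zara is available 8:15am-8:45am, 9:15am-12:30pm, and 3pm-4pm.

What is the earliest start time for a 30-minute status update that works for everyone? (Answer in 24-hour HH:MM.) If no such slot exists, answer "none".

08:15

Freya free within 08:00–16:00: 08:00–11:00, 11:15–11:30, 12:00–13:15, 13:45–14:00, 14:30–16:00.
Freya ∩ Ines: 08:00–11:00, 11:15–11:30, 12:00–13:15, 15:15–15:30.
Freya ∩ Ines ∩ Zara: 08:15–08:45, 09:15–11:00, 11:15–11:30, 12:00–12:30, 15:15–15:30.
Windows ≥ 30 min: 08:15–08:45, 09:15–11:00, 12:00–12:30.
Earliest such window starts at 08:15.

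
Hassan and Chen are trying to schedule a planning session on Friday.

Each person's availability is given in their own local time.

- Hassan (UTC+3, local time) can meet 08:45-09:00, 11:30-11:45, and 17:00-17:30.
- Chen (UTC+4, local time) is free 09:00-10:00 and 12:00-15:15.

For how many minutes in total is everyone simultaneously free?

Hassan → UTC: 05:45–06:00, 08:30–08:45, 14:00–14:30.
Chen → UTC: 05:00–06:00, 08:00–11:15.
Hassan ∩ Chen: 05:45–06:00, 08:30–08:45.
Total common minutes: 15 + 15 = 30.

30 minutes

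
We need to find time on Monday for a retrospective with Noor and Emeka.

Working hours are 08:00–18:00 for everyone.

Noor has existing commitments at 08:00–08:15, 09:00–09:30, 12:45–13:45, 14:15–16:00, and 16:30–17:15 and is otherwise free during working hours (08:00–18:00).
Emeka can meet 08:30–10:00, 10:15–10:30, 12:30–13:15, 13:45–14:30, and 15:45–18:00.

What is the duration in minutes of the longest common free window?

45 minutes

Noor free within 08:00–18:00: 08:15–09:00, 09:30–12:45, 13:45–14:15, 16:00–16:30, 17:15–18:00.
Noor ∩ Emeka: 08:30–09:00, 09:30–10:00, 10:15–10:30, 12:30–12:45, 13:45–14:15, 16:00–16:30, 17:15–18:00.
Common window lengths: 30, 30, 15, 15, 30, 30, 45 min; longest is 45.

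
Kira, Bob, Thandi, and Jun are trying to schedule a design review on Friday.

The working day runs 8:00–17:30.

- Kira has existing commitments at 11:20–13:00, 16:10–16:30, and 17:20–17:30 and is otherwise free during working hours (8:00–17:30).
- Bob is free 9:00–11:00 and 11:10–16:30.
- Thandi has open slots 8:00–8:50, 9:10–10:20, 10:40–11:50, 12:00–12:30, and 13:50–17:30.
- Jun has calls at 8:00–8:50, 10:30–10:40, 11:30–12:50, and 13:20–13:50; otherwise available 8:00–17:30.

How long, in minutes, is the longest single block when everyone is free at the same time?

140 minutes

Kira free within 08:00–17:30: 08:00–11:20, 13:00–16:10, 16:30–17:20.
Jun free within 08:00–17:30: 08:50–10:30, 10:40–11:30, 12:50–13:20, 13:50–17:30.
Kira ∩ Bob: 09:00–11:00, 11:10–11:20, 13:00–16:10.
Kira ∩ Bob ∩ Thandi: 09:10–10:20, 10:40–11:00, 11:10–11:20, 13:50–16:10.
Kira ∩ Bob ∩ Thandi ∩ Jun: 09:10–10:20, 10:40–11:00, 11:10–11:20, 13:50–16:10.
Common window lengths: 70, 20, 10, 140 min; longest is 140.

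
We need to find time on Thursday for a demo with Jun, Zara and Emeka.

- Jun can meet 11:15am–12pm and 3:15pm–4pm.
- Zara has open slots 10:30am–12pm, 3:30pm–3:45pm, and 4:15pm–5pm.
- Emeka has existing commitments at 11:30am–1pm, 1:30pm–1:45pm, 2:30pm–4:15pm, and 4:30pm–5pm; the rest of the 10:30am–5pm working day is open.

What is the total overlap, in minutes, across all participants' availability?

Emeka free within 10:30–17:00: 10:30–11:30, 13:00–13:30, 13:45–14:30, 16:15–16:30.
Jun ∩ Zara: 11:15–12:00, 15:30–15:45.
Jun ∩ Zara ∩ Emeka: 11:15–11:30.
Total common minutes: 15.

15 minutes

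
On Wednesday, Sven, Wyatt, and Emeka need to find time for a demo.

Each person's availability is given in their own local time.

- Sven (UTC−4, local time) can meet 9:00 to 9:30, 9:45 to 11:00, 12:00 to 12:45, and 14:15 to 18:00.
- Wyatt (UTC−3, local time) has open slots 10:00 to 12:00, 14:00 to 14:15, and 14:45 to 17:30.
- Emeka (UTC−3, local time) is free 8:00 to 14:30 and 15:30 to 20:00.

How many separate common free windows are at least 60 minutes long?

2

Sven → UTC: 13:00–13:30, 13:45–15:00, 16:00–16:45, 18:15–22:00.
Wyatt → UTC: 13:00–15:00, 17:00–17:15, 17:45–20:30.
Emeka → UTC: 11:00–17:30, 18:30–23:00.
Sven ∩ Wyatt: 13:00–13:30, 13:45–15:00, 18:15–20:30.
Sven ∩ Wyatt ∩ Emeka: 13:00–13:30, 13:45–15:00, 18:30–20:30.
Windows ≥ 60 min: 13:45–15:00, 18:30–20:30.
That's 2 windows.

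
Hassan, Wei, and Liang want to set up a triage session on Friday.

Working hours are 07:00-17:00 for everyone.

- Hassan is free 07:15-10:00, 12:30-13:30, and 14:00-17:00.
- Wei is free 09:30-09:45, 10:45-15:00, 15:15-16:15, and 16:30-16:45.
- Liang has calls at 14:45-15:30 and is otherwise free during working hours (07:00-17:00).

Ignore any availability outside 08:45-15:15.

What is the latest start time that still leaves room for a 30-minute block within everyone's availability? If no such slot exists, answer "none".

Liang free within 07:00–17:00: 07:00–14:45, 15:30–17:00.
Hassan ∩ Wei: 09:30–09:45, 12:30–13:30, 14:00–15:00, 15:15–16:15, 16:30–16:45.
Hassan ∩ Wei ∩ Liang: 09:30–09:45, 12:30–13:30, 14:00–14:45, 15:30–16:15, 16:30–16:45.
Restricted to 08:45–15:15: 09:30–09:45, 12:30–13:30, 14:00–14:45.
Windows ≥ 30 min: 12:30–13:30, 14:00–14:45.
Latest start in the last window 14:00–14:45 is 14:45 − 30 min = 14:15.

14:15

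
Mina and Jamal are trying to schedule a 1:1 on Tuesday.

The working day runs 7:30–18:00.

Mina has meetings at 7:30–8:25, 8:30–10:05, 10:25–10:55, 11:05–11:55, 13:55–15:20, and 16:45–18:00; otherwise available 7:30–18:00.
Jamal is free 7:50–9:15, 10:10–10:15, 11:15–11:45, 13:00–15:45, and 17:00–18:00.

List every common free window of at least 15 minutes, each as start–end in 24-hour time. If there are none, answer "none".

13:00–13:55, 15:20–15:45

Mina free within 07:30–18:00: 08:25–08:30, 10:05–10:25, 10:55–11:05, 11:55–13:55, 15:20–16:45.
Mina ∩ Jamal: 08:25–08:30, 10:10–10:15, 13:00–13:55, 15:20–15:45.
Windows ≥ 15 min: 13:00–13:55, 15:20–15:45.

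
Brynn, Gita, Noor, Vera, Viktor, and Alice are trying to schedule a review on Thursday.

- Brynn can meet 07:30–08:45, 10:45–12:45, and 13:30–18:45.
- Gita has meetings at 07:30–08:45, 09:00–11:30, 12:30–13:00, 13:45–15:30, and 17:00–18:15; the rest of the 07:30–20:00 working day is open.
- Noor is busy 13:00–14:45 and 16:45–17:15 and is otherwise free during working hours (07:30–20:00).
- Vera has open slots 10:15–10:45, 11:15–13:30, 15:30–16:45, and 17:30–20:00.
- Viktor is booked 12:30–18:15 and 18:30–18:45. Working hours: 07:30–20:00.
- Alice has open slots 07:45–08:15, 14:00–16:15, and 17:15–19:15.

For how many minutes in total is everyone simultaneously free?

Gita free within 07:30–20:00: 08:45–09:00, 11:30–12:30, 13:00–13:45, 15:30–17:00, 18:15–20:00.
Noor free within 07:30–20:00: 07:30–13:00, 14:45–16:45, 17:15–20:00.
Viktor free within 07:30–20:00: 07:30–12:30, 18:15–18:30, 18:45–20:00.
Brynn ∩ Gita: 11:30–12:30, 13:30–13:45, 15:30–17:00, 18:15–18:45.
Brynn ∩ Gita ∩ Noor: 11:30–12:30, 15:30–16:45, 18:15–18:45.
Brynn ∩ Gita ∩ Noor ∩ Vera: 11:30–12:30, 15:30–16:45, 18:15–18:45.
Brynn ∩ Gita ∩ Noor ∩ Vera ∩ Viktor: 11:30–12:30, 18:15–18:30.
Brynn ∩ Gita ∩ Noor ∩ Vera ∩ Viktor ∩ Alice: 18:15–18:30.
Total common minutes: 15.

15 minutes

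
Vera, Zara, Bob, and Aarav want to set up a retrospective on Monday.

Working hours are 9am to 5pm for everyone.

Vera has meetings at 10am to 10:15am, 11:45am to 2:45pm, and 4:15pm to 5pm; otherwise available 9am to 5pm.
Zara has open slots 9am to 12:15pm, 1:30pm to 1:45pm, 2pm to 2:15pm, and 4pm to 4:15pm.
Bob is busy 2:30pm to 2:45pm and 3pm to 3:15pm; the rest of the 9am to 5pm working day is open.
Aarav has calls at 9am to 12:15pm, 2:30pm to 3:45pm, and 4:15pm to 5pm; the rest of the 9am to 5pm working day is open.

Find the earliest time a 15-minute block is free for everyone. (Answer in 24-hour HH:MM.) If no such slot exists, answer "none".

16:00

Vera free within 09:00–17:00: 09:00–10:00, 10:15–11:45, 14:45–16:15.
Bob free within 09:00–17:00: 09:00–14:30, 14:45–15:00, 15:15–17:00.
Aarav free within 09:00–17:00: 12:15–14:30, 15:45–16:15.
Vera ∩ Zara: 09:00–10:00, 10:15–11:45, 16:00–16:15.
Vera ∩ Zara ∩ Bob: 09:00–10:00, 10:15–11:45, 16:00–16:15.
Vera ∩ Zara ∩ Bob ∩ Aarav: 16:00–16:15.
Windows ≥ 15 min: 16:00–16:15.
Earliest such window starts at 16:00.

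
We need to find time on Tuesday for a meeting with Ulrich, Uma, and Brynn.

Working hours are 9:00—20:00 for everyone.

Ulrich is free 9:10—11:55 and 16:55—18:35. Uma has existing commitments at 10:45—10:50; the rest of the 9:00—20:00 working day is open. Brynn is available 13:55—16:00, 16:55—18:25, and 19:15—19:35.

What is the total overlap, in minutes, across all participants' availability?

Uma free within 09:00–20:00: 09:00–10:45, 10:50–20:00.
Ulrich ∩ Uma: 09:10–10:45, 10:50–11:55, 16:55–18:35.
Ulrich ∩ Uma ∩ Brynn: 16:55–18:25.
Total common minutes: 90.

90 minutes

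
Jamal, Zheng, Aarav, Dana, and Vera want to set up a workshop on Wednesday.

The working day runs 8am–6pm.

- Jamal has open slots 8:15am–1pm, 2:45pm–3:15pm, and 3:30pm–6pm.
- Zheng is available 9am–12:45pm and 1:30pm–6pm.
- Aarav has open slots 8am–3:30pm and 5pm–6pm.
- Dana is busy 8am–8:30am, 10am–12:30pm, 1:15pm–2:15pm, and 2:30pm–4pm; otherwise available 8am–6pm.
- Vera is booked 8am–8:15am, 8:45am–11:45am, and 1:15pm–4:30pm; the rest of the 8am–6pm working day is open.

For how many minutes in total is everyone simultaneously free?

Dana free within 08:00–18:00: 08:30–10:00, 12:30–13:15, 14:15–14:30, 16:00–18:00.
Vera free within 08:00–18:00: 08:15–08:45, 11:45–13:15, 16:30–18:00.
Jamal ∩ Zheng: 09:00–12:45, 14:45–15:15, 15:30–18:00.
Jamal ∩ Zheng ∩ Aarav: 09:00–12:45, 14:45–15:15, 17:00–18:00.
Jamal ∩ Zheng ∩ Aarav ∩ Dana: 09:00–10:00, 12:30–12:45, 17:00–18:00.
Jamal ∩ Zheng ∩ Aarav ∩ Dana ∩ Vera: 12:30–12:45, 17:00–18:00.
Total common minutes: 15 + 60 = 75.

75 minutes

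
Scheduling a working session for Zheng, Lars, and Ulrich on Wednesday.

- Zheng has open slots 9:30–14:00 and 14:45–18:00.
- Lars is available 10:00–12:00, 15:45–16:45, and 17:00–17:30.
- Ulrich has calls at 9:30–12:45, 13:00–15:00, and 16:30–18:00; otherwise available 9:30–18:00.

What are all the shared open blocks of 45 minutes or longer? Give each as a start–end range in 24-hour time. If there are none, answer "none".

Ulrich free within 09:30–18:00: 12:45–13:00, 15:00–16:30.
Zheng ∩ Lars: 10:00–12:00, 15:45–16:45, 17:00–17:30.
Zheng ∩ Lars ∩ Ulrich: 15:45–16:30.
Windows ≥ 45 min: 15:45–16:30.

15:45–16:30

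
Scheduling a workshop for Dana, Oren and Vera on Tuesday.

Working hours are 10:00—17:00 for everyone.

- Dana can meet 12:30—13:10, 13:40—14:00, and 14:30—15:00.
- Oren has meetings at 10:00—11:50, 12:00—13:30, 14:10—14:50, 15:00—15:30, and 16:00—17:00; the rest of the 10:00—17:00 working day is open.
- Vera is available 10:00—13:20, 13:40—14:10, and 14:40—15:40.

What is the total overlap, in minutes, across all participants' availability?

30 minutes

Oren free within 10:00–17:00: 11:50–12:00, 13:30–14:10, 14:50–15:00, 15:30–16:00.
Dana ∩ Oren: 13:40–14:00, 14:50–15:00.
Dana ∩ Oren ∩ Vera: 13:40–14:00, 14:50–15:00.
Total common minutes: 20 + 10 = 30.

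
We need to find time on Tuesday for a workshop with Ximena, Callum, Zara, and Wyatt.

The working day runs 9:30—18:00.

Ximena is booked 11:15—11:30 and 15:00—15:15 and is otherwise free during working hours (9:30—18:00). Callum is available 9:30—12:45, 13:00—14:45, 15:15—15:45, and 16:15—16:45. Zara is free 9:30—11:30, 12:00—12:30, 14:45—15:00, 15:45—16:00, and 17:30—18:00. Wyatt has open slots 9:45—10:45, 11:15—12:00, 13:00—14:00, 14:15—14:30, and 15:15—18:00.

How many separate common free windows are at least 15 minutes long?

1

Ximena free within 09:30–18:00: 09:30–11:15, 11:30–15:00, 15:15–18:00.
Ximena ∩ Callum: 09:30–11:15, 11:30–12:45, 13:00–14:45, 15:15–15:45, 16:15–16:45.
Ximena ∩ Callum ∩ Zara: 09:30–11:15, 12:00–12:30.
Ximena ∩ Callum ∩ Zara ∩ Wyatt: 09:45–10:45.
Windows ≥ 15 min: 09:45–10:45.
That's 1 window.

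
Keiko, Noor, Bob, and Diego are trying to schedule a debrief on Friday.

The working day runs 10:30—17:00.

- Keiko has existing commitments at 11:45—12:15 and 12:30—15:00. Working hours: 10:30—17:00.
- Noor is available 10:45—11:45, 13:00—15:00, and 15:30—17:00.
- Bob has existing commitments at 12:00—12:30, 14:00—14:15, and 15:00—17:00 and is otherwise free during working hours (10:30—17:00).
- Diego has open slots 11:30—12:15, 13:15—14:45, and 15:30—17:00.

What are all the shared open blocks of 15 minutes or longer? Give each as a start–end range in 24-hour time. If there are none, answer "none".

Keiko free within 10:30–17:00: 10:30–11:45, 12:15–12:30, 15:00–17:00.
Bob free within 10:30–17:00: 10:30–12:00, 12:30–14:00, 14:15–15:00.
Keiko ∩ Noor: 10:45–11:45, 15:30–17:00.
Keiko ∩ Noor ∩ Bob: 10:45–11:45.
Keiko ∩ Noor ∩ Bob ∩ Diego: 11:30–11:45.
Windows ≥ 15 min: 11:30–11:45.

11:30–11:45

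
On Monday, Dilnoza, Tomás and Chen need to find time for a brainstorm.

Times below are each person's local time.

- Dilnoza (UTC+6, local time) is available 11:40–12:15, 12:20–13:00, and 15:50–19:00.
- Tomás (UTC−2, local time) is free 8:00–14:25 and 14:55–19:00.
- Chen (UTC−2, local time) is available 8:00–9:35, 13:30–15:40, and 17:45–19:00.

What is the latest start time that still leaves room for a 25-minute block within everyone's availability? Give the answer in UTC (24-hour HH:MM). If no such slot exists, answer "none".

11:10

Dilnoza → UTC: 05:40–06:15, 06:20–07:00, 09:50–13:00.
Tomás → UTC: 10:00–16:25, 16:55–21:00.
Chen → UTC: 10:00–11:35, 15:30–17:40, 19:45–21:00.
Dilnoza ∩ Tomás: 10:00–13:00.
Dilnoza ∩ Tomás ∩ Chen: 10:00–11:35.
Windows ≥ 25 min: 10:00–11:35.
Latest start in the last window 10:00–11:35 is 11:35 − 25 min = 11:10.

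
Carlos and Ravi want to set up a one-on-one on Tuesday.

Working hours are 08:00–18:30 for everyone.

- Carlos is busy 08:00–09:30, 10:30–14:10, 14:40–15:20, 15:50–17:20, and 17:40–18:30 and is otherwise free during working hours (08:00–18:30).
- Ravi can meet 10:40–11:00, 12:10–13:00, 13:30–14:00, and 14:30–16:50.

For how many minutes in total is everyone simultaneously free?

Carlos free within 08:00–18:30: 09:30–10:30, 14:10–14:40, 15:20–15:50, 17:20–17:40.
Carlos ∩ Ravi: 14:30–14:40, 15:20–15:50.
Total common minutes: 10 + 30 = 40.

40 minutes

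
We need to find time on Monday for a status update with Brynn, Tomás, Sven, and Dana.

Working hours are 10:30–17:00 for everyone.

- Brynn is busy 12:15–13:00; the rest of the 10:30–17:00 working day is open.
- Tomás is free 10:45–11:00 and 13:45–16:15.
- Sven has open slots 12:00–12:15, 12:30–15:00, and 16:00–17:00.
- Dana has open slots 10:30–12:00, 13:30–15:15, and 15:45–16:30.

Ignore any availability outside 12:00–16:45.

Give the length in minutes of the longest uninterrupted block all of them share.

75 minutes

Brynn free within 10:30–17:00: 10:30–12:15, 13:00–17:00.
Brynn ∩ Tomás: 10:45–11:00, 13:45–16:15.
Brynn ∩ Tomás ∩ Sven: 13:45–15:00, 16:00–16:15.
Brynn ∩ Tomás ∩ Sven ∩ Dana: 13:45–15:00, 16:00–16:15.
Restricted to 12:00–16:45: 13:45–15:00, 16:00–16:15.
Common window lengths: 75, 15 min; longest is 75.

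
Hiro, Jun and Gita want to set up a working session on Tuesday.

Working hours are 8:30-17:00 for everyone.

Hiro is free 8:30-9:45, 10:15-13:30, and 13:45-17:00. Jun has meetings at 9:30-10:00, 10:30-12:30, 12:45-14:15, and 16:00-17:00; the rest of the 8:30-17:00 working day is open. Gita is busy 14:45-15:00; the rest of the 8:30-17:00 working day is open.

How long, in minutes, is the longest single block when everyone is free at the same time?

Jun free within 08:30–17:00: 08:30–09:30, 10:00–10:30, 12:30–12:45, 14:15–16:00.
Gita free within 08:30–17:00: 08:30–14:45, 15:00–17:00.
Hiro ∩ Jun: 08:30–09:30, 10:15–10:30, 12:30–12:45, 14:15–16:00.
Hiro ∩ Jun ∩ Gita: 08:30–09:30, 10:15–10:30, 12:30–12:45, 14:15–14:45, 15:00–16:00.
Common window lengths: 60, 15, 15, 30, 60 min; longest is 60.

60 minutes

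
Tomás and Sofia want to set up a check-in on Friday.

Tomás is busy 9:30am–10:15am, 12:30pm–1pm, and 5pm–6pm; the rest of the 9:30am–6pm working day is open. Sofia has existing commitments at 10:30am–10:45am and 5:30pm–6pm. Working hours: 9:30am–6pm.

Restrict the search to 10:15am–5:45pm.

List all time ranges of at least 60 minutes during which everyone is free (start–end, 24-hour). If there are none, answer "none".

Tomás free within 09:30–18:00: 10:15–12:30, 13:00–17:00.
Sofia free within 09:30–18:00: 09:30–10:30, 10:45–17:30.
Tomás ∩ Sofia: 10:15–10:30, 10:45–12:30, 13:00–17:00.
Restricted to 10:15–17:45: 10:15–10:30, 10:45–12:30, 13:00–17:00.
Windows ≥ 60 min: 10:45–12:30, 13:00–17:00.

10:45–12:30, 13:00–17:00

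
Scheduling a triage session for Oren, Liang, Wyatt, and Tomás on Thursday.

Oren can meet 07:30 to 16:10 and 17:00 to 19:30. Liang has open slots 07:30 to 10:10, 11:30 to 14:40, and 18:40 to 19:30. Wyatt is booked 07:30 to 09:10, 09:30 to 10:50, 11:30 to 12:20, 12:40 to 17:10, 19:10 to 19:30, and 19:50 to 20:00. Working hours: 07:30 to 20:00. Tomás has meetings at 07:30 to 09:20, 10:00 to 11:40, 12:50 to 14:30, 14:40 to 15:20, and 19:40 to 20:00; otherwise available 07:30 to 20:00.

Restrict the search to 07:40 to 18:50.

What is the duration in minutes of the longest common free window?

20 minutes

Wyatt free within 07:30–20:00: 09:10–09:30, 10:50–11:30, 12:20–12:40, 17:10–19:10, 19:30–19:50.
Tomás free within 07:30–20:00: 09:20–10:00, 11:40–12:50, 14:30–14:40, 15:20–19:40.
Oren ∩ Liang: 07:30–10:10, 11:30–14:40, 18:40–19:30.
Oren ∩ Liang ∩ Wyatt: 09:10–09:30, 12:20–12:40, 18:40–19:10.
Oren ∩ Liang ∩ Wyatt ∩ Tomás: 09:20–09:30, 12:20–12:40, 18:40–19:10.
Restricted to 07:40–18:50: 09:20–09:30, 12:20–12:40, 18:40–18:50.
Common window lengths: 10, 20, 10 min; longest is 20.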